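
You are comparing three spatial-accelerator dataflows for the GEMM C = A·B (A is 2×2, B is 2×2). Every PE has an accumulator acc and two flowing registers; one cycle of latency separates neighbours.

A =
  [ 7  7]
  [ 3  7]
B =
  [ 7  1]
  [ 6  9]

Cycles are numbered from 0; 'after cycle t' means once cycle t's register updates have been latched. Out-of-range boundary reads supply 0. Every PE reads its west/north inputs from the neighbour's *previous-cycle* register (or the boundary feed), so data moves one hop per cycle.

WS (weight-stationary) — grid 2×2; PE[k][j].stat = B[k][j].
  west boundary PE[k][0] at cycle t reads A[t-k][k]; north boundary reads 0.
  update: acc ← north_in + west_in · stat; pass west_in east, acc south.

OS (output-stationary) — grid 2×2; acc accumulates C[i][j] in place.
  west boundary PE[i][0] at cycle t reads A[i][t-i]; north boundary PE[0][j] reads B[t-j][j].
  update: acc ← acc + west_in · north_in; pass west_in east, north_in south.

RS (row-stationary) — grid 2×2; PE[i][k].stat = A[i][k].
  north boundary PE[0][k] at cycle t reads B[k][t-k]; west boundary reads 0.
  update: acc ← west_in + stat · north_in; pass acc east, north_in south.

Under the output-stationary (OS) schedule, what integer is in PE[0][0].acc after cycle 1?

PE[0][0].acc = 91

OS 2×2: PE[0][0] cycle-by-cycle (with neighbour feeds):
  [0] (0,0) acc=49 (h:7 v:7)
  [1] (0,0) acc=91 (h:7 v:6)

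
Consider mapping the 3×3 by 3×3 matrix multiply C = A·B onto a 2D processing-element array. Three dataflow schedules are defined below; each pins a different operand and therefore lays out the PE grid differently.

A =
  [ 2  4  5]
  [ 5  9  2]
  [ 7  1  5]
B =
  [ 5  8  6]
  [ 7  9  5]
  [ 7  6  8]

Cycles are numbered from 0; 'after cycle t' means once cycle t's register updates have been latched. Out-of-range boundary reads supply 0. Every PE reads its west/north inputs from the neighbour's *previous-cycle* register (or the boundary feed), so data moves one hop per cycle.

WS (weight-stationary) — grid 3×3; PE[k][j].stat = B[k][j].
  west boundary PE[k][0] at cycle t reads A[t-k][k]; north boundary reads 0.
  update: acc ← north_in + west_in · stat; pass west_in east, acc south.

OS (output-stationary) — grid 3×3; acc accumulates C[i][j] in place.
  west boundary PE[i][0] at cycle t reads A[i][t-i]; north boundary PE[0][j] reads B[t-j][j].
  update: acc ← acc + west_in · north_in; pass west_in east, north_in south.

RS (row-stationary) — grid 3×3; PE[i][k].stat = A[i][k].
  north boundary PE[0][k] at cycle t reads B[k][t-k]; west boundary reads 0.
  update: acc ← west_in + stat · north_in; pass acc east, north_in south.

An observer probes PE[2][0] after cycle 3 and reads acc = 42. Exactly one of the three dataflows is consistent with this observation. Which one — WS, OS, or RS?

dataflow = OS

Under WS (3×3), PE[2][0]:
  step 0 · PE2,0: acc=0; fwd→0 fwd↓0
  step 1 · PE2,0: acc=0; fwd→0 fwd↓0
  step 2 · PE2,0: acc=73; fwd→5 fwd↓73
  step 3 · PE2,0: acc=102; fwd→2 fwd↓102
Under OS (3×3), PE[2][0]:
  step 0 · PE2,0: acc=0; fwd→0 fwd↓0
  step 1 · PE2,0: acc=0; fwd→0 fwd↓0
  step 2 · PE2,0: acc=35; fwd→7 fwd↓5
  step 3 · PE2,0: acc=42; fwd→1 fwd↓7
Under RS (3×3), PE[2][0]:
  step 0 · PE2,0: acc=0; fwd→0 fwd↓0
  step 1 · PE2,0: acc=0; fwd→0 fwd↓0
  step 2 · PE2,0: acc=35; fwd→35 fwd↓5
  step 3 · PE2,0: acc=56; fwd→56 fwd↓8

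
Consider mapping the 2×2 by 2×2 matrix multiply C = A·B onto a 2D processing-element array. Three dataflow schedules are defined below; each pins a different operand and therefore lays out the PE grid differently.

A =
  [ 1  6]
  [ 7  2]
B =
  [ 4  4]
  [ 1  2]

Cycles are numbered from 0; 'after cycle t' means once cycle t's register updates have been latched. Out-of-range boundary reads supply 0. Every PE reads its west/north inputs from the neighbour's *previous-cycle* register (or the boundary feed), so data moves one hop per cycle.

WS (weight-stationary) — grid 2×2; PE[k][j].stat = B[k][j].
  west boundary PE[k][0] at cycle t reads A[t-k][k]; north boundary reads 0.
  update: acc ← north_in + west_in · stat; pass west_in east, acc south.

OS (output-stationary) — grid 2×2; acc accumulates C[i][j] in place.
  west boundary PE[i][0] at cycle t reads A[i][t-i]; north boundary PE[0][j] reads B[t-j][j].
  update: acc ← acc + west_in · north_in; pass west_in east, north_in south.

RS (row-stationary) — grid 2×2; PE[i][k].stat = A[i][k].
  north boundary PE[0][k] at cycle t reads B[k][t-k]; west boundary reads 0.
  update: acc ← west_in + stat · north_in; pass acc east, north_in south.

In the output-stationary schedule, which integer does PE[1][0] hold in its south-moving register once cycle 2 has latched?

register = 1

OS (2×2). Following PE[1][0] plus its west/north inputs:
  step 0 · PE0,0: acc=4; fwd→1 fwd↓4
  step 0 · PE1,0: acc=0; fwd→0 fwd↓0
  step 1 · PE0,0: acc=10; fwd→6 fwd↓1
  step 1 · PE1,0: acc=28; fwd→7 fwd↓4
  step 2 · PE0,0: acc=10; fwd→0 fwd↓0
  step 2 · PE1,0: acc=30; fwd→2 fwd↓1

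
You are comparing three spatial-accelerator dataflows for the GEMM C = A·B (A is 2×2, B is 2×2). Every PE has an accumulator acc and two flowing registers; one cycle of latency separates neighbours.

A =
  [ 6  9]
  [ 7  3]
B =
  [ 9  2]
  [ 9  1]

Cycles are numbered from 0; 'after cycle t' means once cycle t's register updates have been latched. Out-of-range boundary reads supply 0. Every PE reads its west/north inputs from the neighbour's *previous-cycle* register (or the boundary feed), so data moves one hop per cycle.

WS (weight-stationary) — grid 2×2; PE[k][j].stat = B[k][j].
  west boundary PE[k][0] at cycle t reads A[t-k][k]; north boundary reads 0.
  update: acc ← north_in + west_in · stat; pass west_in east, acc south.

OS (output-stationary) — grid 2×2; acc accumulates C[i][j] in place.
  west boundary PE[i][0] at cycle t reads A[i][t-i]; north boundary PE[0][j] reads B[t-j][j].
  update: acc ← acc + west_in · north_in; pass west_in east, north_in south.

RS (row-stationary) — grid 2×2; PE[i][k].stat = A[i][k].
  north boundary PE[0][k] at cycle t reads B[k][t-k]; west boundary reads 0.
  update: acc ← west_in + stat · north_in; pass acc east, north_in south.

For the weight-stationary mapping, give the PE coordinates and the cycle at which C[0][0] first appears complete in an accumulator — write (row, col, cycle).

WS: C[0][0] accumulates in PE[1][0]:
  c0 r1c0: 0 / 0 / 0
  c1 r1c0: 135 / 9 / 135

(row, col, cycle) = (1, 0, 1)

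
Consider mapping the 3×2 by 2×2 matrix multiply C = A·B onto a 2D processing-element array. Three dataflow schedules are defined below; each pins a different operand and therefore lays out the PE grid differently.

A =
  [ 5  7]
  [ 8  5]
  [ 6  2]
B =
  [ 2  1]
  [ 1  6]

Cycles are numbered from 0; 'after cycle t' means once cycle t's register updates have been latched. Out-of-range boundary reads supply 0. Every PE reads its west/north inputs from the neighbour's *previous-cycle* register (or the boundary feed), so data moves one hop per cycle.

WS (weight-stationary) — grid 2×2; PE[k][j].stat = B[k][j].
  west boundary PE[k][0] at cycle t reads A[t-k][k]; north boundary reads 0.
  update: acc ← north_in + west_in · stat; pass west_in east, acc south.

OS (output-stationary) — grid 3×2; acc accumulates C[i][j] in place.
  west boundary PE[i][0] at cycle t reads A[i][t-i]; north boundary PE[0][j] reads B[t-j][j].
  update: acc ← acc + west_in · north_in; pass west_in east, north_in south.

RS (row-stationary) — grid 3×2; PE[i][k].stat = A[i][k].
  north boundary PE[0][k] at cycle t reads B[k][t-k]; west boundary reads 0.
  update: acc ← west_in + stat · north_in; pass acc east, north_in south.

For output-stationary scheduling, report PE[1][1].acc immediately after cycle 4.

OS on a 3×2 grid — tracing PE[1][1] and its feeders:
  t=0 PE[0][1]: acc=0 h=0 v=0
  t=0 PE[1][0]: acc=0 h=0 v=0
  t=0 PE[1][1]: acc=0 h=0 v=0
  t=1 PE[0][1]: acc=5 h=5 v=1
  t=1 PE[1][0]: acc=16 h=8 v=2
  t=1 PE[1][1]: acc=0 h=0 v=0
  t=2 PE[0][1]: acc=47 h=7 v=6
  t=2 PE[1][0]: acc=21 h=5 v=1
  t=2 PE[1][1]: acc=8 h=8 v=1
  t=3 PE[0][1]: acc=47 h=0 v=0
  t=3 PE[1][0]: acc=21 h=0 v=0
  t=3 PE[1][1]: acc=38 h=5 v=6
  t=4 PE[0][1]: acc=47 h=0 v=0
  t=4 PE[1][0]: acc=21 h=0 v=0
  t=4 PE[1][1]: acc=38 h=0 v=0

PE[1][1].acc = 38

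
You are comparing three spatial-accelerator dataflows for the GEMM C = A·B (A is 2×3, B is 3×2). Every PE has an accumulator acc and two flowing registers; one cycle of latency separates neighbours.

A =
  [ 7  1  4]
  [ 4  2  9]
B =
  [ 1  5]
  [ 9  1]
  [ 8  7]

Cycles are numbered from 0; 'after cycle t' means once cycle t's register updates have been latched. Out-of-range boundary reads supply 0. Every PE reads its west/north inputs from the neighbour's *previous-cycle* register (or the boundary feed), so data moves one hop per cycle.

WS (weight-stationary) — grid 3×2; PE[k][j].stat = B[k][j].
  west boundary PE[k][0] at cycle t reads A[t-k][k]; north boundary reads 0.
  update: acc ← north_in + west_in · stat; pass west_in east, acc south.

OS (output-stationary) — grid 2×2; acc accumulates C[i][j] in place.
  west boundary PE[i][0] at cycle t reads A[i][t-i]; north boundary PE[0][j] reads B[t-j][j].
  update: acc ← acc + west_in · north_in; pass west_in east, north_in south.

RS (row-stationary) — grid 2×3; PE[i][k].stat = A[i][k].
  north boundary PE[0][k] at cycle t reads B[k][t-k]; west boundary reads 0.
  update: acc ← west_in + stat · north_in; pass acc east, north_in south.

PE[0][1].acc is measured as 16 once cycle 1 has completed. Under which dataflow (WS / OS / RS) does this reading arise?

dataflow = RS

Under WS (3×2), PE[0][1]:
  0: (0,1).acc=0  regs=<0,0>
  1: (0,1).acc=35  regs=<7,35>
Under OS (2×2), PE[0][1]:
  0: (0,1).acc=0  regs=<0,0>
  1: (0,1).acc=35  regs=<7,5>
Under RS (2×3), PE[0][1]:
  0: (0,1).acc=0  regs=<0,0>
  1: (0,1).acc=16  regs=<16,9>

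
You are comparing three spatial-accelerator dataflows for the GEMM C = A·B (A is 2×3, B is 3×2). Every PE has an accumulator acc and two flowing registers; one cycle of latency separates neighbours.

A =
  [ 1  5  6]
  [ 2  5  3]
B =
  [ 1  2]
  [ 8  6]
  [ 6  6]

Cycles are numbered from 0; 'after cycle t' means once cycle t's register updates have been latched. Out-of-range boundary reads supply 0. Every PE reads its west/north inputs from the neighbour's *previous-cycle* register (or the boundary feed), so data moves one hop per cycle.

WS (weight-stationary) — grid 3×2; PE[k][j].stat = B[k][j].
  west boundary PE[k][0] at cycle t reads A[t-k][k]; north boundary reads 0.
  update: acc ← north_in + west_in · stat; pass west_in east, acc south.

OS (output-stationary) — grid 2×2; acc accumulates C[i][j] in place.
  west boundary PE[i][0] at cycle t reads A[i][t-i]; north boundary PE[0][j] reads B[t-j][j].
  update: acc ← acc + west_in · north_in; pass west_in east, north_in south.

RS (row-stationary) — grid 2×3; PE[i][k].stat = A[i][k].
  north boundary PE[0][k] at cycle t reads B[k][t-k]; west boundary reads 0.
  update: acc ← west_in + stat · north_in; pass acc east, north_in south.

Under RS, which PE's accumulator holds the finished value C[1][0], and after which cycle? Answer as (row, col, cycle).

(row, col, cycle) = (1, 2, 3)

RS: C[1][0] accumulates in PE[1][2]:
  step 0 · PE1,2: acc=0; fwd→0 fwd↓0
  step 1 · PE1,2: acc=0; fwd→0 fwd↓0
  step 2 · PE1,2: acc=0; fwd→0 fwd↓0
  step 3 · PE1,2: acc=60; fwd→60 fwd↓6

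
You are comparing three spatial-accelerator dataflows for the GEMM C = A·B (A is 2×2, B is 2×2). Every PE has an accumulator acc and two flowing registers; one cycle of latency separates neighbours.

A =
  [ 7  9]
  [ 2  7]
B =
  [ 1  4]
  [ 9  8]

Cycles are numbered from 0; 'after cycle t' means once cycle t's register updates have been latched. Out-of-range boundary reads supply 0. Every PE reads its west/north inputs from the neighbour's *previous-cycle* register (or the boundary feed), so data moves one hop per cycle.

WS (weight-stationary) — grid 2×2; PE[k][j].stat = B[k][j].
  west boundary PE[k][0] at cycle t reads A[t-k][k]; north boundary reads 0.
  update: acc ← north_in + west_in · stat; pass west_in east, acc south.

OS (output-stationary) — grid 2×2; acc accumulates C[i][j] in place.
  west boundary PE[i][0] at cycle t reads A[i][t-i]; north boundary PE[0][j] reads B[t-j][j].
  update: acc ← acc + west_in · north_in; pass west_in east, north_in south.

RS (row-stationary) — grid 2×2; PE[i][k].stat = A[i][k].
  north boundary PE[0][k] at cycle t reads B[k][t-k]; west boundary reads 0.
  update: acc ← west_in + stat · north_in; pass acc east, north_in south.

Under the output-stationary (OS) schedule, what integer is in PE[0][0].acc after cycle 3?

PE[0][0].acc = 88

OS (2×2). Following PE[0][0] plus its west/north inputs:
  t=0 PE[0][0]: acc=7 h=7 v=1
  t=1 PE[0][0]: acc=88 h=9 v=9
  t=2 PE[0][0]: acc=88 h=0 v=0
  t=3 PE[0][0]: acc=88 h=0 v=0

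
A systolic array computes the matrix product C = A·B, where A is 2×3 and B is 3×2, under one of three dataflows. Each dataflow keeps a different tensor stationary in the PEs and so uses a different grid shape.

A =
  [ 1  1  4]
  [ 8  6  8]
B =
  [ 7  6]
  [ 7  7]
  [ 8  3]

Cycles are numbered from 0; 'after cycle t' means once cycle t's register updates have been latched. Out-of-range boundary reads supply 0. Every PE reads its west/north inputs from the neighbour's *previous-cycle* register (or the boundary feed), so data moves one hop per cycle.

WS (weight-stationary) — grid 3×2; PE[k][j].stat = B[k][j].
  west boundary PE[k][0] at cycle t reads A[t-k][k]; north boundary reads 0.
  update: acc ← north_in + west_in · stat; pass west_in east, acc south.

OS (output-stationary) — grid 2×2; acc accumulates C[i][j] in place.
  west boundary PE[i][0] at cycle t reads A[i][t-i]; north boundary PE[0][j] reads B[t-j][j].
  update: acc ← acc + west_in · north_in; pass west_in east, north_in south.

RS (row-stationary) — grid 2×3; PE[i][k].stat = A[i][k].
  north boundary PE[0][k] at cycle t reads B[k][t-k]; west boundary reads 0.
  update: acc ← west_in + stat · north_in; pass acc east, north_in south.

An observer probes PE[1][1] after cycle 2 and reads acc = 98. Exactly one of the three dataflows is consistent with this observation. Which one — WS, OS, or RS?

WS (3×2 grid), PE[1][1]:
  [0] (1,1) acc=0 (h:0 v:0)
  [1] (1,1) acc=0 (h:0 v:0)
  [2] (1,1) acc=13 (h:1 v:13)
OS (2×2 grid), PE[1][1]:
  [0] (1,1) acc=0 (h:0 v:0)
  [1] (1,1) acc=0 (h:0 v:0)
  [2] (1,1) acc=48 (h:8 v:6)
RS (2×3 grid), PE[1][1]:
  [0] (1,1) acc=0 (h:0 v:0)
  [1] (1,1) acc=0 (h:0 v:0)
  [2] (1,1) acc=98 (h:98 v:7)

dataflow = RS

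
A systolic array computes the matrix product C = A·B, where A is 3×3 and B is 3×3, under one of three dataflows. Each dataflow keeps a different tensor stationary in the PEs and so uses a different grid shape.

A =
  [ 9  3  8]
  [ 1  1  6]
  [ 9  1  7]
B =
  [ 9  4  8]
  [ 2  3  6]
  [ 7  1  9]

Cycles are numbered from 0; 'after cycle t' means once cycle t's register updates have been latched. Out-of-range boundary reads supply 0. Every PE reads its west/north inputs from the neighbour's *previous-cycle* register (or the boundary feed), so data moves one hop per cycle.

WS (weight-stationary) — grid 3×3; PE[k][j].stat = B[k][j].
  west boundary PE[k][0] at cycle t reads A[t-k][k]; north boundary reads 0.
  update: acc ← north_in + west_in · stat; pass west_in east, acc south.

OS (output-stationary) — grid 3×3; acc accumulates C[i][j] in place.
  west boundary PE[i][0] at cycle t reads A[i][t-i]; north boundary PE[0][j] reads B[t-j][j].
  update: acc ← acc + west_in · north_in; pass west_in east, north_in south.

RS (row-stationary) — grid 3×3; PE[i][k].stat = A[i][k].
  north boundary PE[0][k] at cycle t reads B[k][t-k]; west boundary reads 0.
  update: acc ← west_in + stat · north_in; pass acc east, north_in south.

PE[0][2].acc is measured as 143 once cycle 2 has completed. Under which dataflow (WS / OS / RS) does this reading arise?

WS (3×3 grid), PE[0][2]:
  @0  [0,2]  acc 0  |  →0  ↓0
  @1  [0,2]  acc 0  |  →0  ↓0
  @2  [0,2]  acc 72  |  →9  ↓72
OS (3×3 grid), PE[0][2]:
  @0  [0,2]  acc 0  |  →0  ↓0
  @1  [0,2]  acc 0  |  →0  ↓0
  @2  [0,2]  acc 72  |  →9  ↓8
RS (3×3 grid), PE[0][2]:
  @0  [0,2]  acc 0  |  →0  ↓0
  @1  [0,2]  acc 0  |  →0  ↓0
  @2  [0,2]  acc 143  |  →143  ↓7

dataflow = RS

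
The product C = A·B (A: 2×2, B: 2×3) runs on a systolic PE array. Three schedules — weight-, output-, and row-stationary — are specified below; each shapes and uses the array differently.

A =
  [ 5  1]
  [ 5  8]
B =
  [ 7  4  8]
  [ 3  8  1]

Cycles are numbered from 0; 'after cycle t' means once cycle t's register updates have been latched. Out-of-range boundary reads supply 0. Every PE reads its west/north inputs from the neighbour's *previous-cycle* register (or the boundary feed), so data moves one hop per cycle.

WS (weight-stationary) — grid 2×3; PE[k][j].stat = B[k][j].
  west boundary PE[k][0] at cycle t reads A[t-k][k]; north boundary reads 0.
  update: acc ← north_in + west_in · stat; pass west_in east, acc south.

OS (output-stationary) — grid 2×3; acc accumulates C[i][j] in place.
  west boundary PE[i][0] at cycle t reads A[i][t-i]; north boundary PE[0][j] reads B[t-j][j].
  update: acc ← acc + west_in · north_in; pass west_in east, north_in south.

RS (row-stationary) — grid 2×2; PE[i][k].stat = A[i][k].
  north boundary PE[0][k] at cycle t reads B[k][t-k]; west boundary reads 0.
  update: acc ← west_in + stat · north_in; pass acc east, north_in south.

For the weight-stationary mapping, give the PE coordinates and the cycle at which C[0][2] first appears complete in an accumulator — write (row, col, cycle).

(row, col, cycle) = (1, 2, 3)

WS: C[0][2] accumulates in PE[1][2]:
  @0  [1,2]  acc 0  |  →0  ↓0
  @1  [1,2]  acc 0  |  →0  ↓0
  @2  [1,2]  acc 0  |  →0  ↓0
  @3  [1,2]  acc 41  |  →1  ↓41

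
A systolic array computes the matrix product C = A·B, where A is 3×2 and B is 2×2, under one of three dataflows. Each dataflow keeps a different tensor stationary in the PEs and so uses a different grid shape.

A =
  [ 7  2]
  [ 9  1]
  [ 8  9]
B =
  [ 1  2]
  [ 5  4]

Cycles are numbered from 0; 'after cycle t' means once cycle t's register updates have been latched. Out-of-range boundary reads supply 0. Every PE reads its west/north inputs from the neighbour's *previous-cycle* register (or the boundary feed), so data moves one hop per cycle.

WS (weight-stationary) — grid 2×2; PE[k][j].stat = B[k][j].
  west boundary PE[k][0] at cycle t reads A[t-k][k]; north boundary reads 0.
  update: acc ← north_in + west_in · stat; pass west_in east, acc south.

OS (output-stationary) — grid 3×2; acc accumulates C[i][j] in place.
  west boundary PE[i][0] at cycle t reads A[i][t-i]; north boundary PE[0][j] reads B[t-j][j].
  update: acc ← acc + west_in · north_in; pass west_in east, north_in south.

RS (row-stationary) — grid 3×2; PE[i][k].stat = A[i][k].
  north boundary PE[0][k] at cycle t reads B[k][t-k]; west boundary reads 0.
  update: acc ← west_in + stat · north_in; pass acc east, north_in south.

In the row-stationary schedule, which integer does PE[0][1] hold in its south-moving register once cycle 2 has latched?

register = 4

RS (3×2). Following PE[0][1] plus its west/north inputs:
  0: (0,0).acc=7  regs=<7,1>
  0: (0,1).acc=0  regs=<0,0>
  1: (0,0).acc=14  regs=<14,2>
  1: (0,1).acc=17  regs=<17,5>
  2: (0,0).acc=0  regs=<0,0>
  2: (0,1).acc=22  regs=<22,4>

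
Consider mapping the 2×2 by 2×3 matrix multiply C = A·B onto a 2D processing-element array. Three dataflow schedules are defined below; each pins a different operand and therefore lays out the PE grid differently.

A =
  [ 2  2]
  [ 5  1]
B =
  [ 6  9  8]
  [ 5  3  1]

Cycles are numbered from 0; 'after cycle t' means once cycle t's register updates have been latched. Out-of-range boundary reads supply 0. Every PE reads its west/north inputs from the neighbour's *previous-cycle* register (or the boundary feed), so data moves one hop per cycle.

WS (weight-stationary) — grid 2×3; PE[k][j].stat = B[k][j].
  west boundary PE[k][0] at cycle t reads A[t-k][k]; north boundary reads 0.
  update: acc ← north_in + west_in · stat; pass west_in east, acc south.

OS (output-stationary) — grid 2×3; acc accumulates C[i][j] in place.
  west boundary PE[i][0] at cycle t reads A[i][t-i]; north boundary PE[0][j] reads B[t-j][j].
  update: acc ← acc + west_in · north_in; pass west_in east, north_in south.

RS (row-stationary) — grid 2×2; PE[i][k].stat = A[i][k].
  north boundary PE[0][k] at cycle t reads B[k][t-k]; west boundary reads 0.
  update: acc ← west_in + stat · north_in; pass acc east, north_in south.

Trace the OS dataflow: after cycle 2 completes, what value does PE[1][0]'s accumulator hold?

PE[1][0].acc = 35

Tracing OS — 2×3 array, target PE[1][0]:
  @0  [0,0]  acc 12  |  →2  ↓6
  @0  [1,0]  acc 0  |  →0  ↓0
  @1  [0,0]  acc 22  |  →2  ↓5
  @1  [1,0]  acc 30  |  →5  ↓6
  @2  [0,0]  acc 22  |  →0  ↓0
  @2  [1,0]  acc 35  |  →1  ↓5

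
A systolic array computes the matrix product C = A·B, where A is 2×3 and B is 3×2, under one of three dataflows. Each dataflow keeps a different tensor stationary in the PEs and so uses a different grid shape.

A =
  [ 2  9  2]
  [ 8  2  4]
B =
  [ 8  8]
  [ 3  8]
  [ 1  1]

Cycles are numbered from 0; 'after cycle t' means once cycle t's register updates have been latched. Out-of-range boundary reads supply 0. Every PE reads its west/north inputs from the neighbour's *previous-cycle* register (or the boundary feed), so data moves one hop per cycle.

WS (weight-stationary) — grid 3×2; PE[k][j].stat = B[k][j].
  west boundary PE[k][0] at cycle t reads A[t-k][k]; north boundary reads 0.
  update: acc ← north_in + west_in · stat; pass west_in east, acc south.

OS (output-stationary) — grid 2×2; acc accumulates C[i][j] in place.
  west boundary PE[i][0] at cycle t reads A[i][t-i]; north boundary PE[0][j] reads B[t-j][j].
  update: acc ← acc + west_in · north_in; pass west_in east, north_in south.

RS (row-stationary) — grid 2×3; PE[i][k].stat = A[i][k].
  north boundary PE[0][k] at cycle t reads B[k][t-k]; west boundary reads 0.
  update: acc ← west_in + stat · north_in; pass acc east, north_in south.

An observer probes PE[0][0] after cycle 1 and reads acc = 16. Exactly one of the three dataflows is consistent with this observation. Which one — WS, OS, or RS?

WS [3×2] PE[0][0] across cycles:
  step 0 · PE0,0: acc=16; fwd→2 fwd↓16
  step 1 · PE0,0: acc=64; fwd→8 fwd↓64
OS [2×2] PE[0][0] across cycles:
  step 0 · PE0,0: acc=16; fwd→2 fwd↓8
  step 1 · PE0,0: acc=43; fwd→9 fwd↓3
RS [2×3] PE[0][0] across cycles:
  step 0 · PE0,0: acc=16; fwd→16 fwd↓8
  step 1 · PE0,0: acc=16; fwd→16 fwd↓8

dataflow = RS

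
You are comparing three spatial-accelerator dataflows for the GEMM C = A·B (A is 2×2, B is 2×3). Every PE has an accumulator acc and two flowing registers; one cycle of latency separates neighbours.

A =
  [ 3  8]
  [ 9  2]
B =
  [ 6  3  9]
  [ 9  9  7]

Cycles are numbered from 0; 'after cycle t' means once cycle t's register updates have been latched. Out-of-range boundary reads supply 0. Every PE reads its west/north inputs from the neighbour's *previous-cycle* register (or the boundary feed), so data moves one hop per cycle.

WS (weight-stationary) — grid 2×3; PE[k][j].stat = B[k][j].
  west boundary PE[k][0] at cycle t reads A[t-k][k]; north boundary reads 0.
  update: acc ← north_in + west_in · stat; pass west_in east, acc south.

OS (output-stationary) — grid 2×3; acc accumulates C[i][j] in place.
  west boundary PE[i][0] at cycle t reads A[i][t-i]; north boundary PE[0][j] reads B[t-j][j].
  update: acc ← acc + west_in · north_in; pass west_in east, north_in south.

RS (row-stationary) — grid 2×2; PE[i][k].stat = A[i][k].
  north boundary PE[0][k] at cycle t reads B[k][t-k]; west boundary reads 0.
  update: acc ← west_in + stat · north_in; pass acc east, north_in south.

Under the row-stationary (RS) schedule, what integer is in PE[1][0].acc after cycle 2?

Tracing RS — 2×2 array, target PE[1][0]:
  cycle 0: PE[0][0] → acc 18, east 18, south 6
  cycle 0: PE[1][0] → acc 0, east 0, south 0
  cycle 1: PE[0][0] → acc 9, east 9, south 3
  cycle 1: PE[1][0] → acc 54, east 54, south 6
  cycle 2: PE[0][0] → acc 27, east 27, south 9
  cycle 2: PE[1][0] → acc 27, east 27, south 3

PE[1][0].acc = 27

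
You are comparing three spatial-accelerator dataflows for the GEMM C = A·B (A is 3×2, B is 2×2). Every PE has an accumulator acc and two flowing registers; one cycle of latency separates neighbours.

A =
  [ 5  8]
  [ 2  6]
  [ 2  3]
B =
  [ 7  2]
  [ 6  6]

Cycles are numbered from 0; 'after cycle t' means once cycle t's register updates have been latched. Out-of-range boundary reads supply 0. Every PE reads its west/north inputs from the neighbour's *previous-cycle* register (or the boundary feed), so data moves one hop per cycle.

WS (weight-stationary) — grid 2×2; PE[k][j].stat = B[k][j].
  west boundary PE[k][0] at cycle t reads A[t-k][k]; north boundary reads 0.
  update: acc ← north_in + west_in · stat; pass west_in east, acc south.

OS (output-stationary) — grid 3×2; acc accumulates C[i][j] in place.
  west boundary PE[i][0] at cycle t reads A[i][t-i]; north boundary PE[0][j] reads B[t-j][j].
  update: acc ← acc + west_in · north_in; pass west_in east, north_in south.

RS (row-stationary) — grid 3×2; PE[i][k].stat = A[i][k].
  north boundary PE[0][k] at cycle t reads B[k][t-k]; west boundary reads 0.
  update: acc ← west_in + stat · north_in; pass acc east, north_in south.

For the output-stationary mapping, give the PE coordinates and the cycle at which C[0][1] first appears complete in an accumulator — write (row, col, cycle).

(row, col, cycle) = (0, 1, 2)

OS: C[0][1] accumulates in PE[0][1]:
  t=0 PE[0][1]: acc=0 h=0 v=0
  t=1 PE[0][1]: acc=10 h=5 v=2
  t=2 PE[0][1]: acc=58 h=8 v=6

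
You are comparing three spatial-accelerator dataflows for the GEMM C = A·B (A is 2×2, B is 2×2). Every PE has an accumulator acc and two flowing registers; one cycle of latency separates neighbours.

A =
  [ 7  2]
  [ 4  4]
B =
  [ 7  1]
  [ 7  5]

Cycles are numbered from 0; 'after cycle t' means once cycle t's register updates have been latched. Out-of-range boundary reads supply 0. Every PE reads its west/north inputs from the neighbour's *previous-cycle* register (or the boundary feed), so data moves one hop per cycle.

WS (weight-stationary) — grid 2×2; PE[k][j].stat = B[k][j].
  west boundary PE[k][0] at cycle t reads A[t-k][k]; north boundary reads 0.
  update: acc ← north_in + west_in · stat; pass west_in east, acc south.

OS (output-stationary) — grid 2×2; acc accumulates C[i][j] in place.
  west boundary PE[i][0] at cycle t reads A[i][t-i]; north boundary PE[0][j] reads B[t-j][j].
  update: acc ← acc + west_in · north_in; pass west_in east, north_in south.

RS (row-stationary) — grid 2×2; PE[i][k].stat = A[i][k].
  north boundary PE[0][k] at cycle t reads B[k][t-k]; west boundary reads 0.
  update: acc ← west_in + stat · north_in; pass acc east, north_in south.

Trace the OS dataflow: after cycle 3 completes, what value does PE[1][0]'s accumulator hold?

PE[1][0].acc = 56

Tracing OS — 2×2 array, target PE[1][0]:
  after 0 — PE[0][0] acc=49, pass-E 7, pass-S 7
  after 0 — PE[1][0] acc=0, pass-E 0, pass-S 0
  after 1 — PE[0][0] acc=63, pass-E 2, pass-S 7
  after 1 — PE[1][0] acc=28, pass-E 4, pass-S 7
  after 2 — PE[0][0] acc=63, pass-E 0, pass-S 0
  after 2 — PE[1][0] acc=56, pass-E 4, pass-S 7
  after 3 — PE[0][0] acc=63, pass-E 0, pass-S 0
  after 3 — PE[1][0] acc=56, pass-E 0, pass-S 0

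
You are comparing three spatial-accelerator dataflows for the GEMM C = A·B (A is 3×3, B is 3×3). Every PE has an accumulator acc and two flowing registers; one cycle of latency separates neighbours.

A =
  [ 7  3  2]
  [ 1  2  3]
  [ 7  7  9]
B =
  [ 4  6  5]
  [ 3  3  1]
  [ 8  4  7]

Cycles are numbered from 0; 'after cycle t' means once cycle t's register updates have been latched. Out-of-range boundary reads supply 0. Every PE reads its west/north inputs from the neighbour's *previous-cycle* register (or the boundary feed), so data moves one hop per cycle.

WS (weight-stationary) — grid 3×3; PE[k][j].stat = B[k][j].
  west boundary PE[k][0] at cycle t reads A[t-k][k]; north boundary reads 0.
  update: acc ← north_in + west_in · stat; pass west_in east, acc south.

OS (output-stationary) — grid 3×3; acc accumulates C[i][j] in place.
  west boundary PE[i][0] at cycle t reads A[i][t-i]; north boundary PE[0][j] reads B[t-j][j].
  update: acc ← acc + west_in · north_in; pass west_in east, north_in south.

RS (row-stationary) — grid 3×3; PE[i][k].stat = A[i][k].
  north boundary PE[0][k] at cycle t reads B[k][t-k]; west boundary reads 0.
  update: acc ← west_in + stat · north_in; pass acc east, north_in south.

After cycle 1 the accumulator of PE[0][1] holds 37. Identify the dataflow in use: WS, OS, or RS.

dataflow = RS

WS [3×3] PE[0][1] across cycles:
  step 0 · PE0,1: acc=0; fwd→0 fwd↓0
  step 1 · PE0,1: acc=42; fwd→7 fwd↓42
OS [3×3] PE[0][1] across cycles:
  step 0 · PE0,1: acc=0; fwd→0 fwd↓0
  step 1 · PE0,1: acc=42; fwd→7 fwd↓6
RS [3×3] PE[0][1] across cycles:
  step 0 · PE0,1: acc=0; fwd→0 fwd↓0
  step 1 · PE0,1: acc=37; fwd→37 fwd↓3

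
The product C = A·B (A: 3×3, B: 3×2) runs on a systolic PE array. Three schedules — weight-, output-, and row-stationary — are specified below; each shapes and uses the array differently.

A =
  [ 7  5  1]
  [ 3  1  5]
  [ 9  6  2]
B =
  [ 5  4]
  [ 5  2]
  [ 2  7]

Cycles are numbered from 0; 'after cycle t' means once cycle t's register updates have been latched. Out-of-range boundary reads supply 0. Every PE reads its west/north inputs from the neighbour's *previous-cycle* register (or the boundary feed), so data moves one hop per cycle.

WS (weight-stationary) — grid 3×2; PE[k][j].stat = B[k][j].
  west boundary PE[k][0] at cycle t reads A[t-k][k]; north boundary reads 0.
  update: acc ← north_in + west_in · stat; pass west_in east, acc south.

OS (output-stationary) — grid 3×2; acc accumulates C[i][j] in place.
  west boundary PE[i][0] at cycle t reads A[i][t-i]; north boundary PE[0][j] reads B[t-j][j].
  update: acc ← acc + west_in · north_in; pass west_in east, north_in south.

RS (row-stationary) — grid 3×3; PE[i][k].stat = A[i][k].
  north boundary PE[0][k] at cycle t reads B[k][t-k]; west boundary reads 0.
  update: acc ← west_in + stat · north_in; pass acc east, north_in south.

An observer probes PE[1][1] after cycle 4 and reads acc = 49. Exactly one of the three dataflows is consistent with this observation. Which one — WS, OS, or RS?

— WS: 3×2; PE[1][1] trace:
  c0 r1c1: 0 / 0 / 0
  c1 r1c1: 0 / 0 / 0
  c2 r1c1: 38 / 5 / 38
  c3 r1c1: 14 / 1 / 14
  c4 r1c1: 48 / 6 / 48
— OS: 3×2; PE[1][1] trace:
  c0 r1c1: 0 / 0 / 0
  c1 r1c1: 0 / 0 / 0
  c2 r1c1: 12 / 3 / 4
  c3 r1c1: 14 / 1 / 2
  c4 r1c1: 49 / 5 / 7
— RS: 3×3; PE[1][1] trace:
  c0 r1c1: 0 / 0 / 0
  c1 r1c1: 0 / 0 / 0
  c2 r1c1: 20 / 20 / 5
  c3 r1c1: 14 / 14 / 2
  c4 r1c1: 0 / 0 / 0

dataflow = OS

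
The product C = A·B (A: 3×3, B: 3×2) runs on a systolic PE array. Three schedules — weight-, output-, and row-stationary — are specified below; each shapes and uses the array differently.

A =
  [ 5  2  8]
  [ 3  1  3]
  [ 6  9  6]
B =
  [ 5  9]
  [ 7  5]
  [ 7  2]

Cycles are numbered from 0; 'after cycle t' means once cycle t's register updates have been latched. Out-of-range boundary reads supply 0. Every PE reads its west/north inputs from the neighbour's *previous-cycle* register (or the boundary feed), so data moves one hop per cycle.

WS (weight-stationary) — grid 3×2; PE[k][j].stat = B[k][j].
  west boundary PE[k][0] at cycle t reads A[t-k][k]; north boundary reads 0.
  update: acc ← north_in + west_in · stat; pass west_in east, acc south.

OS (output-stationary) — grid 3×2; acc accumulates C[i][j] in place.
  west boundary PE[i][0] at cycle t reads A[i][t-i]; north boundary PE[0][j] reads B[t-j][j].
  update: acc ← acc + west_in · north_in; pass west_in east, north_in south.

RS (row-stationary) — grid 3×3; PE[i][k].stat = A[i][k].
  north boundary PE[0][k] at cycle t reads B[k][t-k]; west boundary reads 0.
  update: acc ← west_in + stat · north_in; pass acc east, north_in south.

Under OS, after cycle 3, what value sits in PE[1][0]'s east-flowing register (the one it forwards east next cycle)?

OS 3×2: PE[1][0] cycle-by-cycle (with neighbour feeds):
  0: (0,0).acc=25  regs=<5,5>
  0: (1,0).acc=0  regs=<0,0>
  1: (0,0).acc=39  regs=<2,7>
  1: (1,0).acc=15  regs=<3,5>
  2: (0,0).acc=95  regs=<8,7>
  2: (1,0).acc=22  regs=<1,7>
  3: (0,0).acc=95  regs=<0,0>
  3: (1,0).acc=43  regs=<3,7>

register = 3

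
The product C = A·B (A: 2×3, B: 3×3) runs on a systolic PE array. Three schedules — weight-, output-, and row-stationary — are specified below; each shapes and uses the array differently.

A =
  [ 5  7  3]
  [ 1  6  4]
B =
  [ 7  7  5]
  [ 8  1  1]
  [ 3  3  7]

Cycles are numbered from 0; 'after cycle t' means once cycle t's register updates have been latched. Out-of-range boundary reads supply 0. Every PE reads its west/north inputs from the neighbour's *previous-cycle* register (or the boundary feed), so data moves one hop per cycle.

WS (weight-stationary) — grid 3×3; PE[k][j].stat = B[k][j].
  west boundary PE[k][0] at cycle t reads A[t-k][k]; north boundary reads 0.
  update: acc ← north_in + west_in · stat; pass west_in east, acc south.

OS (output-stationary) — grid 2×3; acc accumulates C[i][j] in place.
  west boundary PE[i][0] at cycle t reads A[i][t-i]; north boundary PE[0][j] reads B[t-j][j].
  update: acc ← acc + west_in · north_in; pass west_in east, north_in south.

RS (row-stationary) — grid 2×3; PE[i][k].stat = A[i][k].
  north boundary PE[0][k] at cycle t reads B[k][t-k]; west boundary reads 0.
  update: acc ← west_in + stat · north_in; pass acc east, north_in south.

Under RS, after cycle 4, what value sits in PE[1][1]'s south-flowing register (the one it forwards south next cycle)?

register = 1

RS on a 2×3 grid — tracing PE[1][1] and its feeders:
  @0  [0,1]  acc 0  |  →0  ↓0
  @0  [1,0]  acc 0  |  →0  ↓0
  @0  [1,1]  acc 0  |  →0  ↓0
  @1  [0,1]  acc 91  |  →91  ↓8
  @1  [1,0]  acc 7  |  →7  ↓7
  @1  [1,1]  acc 0  |  →0  ↓0
  @2  [0,1]  acc 42  |  →42  ↓1
  @2  [1,0]  acc 7  |  →7  ↓7
  @2  [1,1]  acc 55  |  →55  ↓8
  @3  [0,1]  acc 32  |  →32  ↓1
  @3  [1,0]  acc 5  |  →5  ↓5
  @3  [1,1]  acc 13  |  →13  ↓1
  @4  [0,1]  acc 0  |  →0  ↓0
  @4  [1,0]  acc 0  |  →0  ↓0
  @4  [1,1]  acc 11  |  →11  ↓1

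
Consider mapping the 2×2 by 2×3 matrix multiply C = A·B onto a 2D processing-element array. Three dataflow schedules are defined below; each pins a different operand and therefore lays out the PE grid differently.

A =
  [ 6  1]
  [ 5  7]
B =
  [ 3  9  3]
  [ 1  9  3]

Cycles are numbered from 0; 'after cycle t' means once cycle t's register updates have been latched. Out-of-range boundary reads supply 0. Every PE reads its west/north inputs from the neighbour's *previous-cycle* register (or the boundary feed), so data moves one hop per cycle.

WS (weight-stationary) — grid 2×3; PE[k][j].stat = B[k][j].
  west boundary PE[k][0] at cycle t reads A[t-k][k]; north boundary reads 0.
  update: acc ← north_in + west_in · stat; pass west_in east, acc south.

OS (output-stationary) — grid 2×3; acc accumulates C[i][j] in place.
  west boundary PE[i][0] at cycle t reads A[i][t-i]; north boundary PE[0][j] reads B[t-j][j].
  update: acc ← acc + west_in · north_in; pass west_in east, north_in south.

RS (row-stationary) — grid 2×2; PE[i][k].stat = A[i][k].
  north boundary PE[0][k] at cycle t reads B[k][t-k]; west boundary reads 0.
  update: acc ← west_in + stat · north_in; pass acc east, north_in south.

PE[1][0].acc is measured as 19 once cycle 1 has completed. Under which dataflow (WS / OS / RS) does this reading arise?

WS (2×3 grid), PE[1][0]:
  t=0 PE[1][0]: acc=0 h=0 v=0
  t=1 PE[1][0]: acc=19 h=1 v=19
OS (2×3 grid), PE[1][0]:
  t=0 PE[1][0]: acc=0 h=0 v=0
  t=1 PE[1][0]: acc=15 h=5 v=3
RS (2×2 grid), PE[1][0]:
  t=0 PE[1][0]: acc=0 h=0 v=0
  t=1 PE[1][0]: acc=15 h=15 v=3

dataflow = WS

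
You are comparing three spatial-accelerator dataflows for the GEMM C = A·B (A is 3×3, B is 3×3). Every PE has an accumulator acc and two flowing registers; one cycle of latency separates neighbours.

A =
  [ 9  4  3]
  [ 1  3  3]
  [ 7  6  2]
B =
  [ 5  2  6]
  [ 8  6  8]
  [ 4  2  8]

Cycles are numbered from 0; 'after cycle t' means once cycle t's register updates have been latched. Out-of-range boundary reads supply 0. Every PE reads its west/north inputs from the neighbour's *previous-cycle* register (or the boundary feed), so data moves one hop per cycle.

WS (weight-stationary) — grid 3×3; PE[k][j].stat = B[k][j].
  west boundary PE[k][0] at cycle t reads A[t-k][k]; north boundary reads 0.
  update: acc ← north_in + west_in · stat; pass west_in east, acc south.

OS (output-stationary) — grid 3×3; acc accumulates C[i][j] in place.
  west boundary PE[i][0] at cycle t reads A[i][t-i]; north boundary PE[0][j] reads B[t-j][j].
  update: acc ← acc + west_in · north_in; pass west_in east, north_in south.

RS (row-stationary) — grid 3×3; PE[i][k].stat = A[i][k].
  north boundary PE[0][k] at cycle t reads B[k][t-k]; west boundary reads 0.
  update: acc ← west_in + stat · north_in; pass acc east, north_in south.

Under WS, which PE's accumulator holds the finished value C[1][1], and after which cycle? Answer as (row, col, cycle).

WS: C[1][1] accumulates in PE[2][1]:
  step 0 · PE2,1: acc=0; fwd→0 fwd↓0
  step 1 · PE2,1: acc=0; fwd→0 fwd↓0
  step 2 · PE2,1: acc=0; fwd→0 fwd↓0
  step 3 · PE2,1: acc=48; fwd→3 fwd↓48
  step 4 · PE2,1: acc=26; fwd→3 fwd↓26

(row, col, cycle) = (2, 1, 4)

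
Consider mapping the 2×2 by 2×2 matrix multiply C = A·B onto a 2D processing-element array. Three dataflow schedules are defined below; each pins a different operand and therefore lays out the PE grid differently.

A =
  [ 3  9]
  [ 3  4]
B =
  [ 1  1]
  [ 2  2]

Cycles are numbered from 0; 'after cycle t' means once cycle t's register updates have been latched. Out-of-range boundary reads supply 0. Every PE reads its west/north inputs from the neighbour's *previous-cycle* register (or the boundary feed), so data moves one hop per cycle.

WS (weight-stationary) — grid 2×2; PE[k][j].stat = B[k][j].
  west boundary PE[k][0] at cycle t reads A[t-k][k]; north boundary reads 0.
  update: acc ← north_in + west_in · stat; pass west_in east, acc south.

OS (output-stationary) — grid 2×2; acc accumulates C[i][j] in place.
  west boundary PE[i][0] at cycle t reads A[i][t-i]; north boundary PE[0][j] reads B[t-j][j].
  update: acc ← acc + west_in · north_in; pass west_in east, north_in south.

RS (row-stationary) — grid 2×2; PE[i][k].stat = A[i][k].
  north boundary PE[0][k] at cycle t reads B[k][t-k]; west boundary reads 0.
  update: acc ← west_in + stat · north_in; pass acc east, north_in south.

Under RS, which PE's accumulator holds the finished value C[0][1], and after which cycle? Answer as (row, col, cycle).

RS — PE[0][1] is where C[0][1] collects:
  cycle 0: PE[0][1] → acc 0, east 0, south 0
  cycle 1: PE[0][1] → acc 21, east 21, south 2
  cycle 2: PE[0][1] → acc 21, east 21, south 2

(row, col, cycle) = (0, 1, 2)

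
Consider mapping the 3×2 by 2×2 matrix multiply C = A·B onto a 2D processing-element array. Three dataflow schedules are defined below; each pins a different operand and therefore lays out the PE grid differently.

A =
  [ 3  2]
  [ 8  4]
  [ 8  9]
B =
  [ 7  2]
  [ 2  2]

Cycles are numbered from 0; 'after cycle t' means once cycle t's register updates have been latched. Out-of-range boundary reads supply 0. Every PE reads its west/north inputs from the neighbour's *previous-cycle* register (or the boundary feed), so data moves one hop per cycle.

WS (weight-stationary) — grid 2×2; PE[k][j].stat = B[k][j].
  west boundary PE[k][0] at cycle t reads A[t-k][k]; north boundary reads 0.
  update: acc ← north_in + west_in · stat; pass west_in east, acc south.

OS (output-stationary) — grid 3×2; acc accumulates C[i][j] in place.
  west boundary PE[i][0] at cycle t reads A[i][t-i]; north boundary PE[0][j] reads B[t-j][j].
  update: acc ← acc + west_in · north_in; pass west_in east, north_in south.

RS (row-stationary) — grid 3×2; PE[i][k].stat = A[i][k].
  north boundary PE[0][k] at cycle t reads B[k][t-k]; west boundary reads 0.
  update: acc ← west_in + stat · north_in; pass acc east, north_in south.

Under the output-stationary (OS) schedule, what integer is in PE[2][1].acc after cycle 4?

PE[2][1].acc = 34

Tracing OS — 3×2 array, target PE[2][1]:
  t=0 PE[1][1]: acc=0 h=0 v=0
  t=0 PE[2][0]: acc=0 h=0 v=0
  t=0 PE[2][1]: acc=0 h=0 v=0
  t=1 PE[1][1]: acc=0 h=0 v=0
  t=1 PE[2][0]: acc=0 h=0 v=0
  t=1 PE[2][1]: acc=0 h=0 v=0
  t=2 PE[1][1]: acc=16 h=8 v=2
  t=2 PE[2][0]: acc=56 h=8 v=7
  t=2 PE[2][1]: acc=0 h=0 v=0
  t=3 PE[1][1]: acc=24 h=4 v=2
  t=3 PE[2][0]: acc=74 h=9 v=2
  t=3 PE[2][1]: acc=16 h=8 v=2
  t=4 PE[1][1]: acc=24 h=0 v=0
  t=4 PE[2][0]: acc=74 h=0 v=0
  t=4 PE[2][1]: acc=34 h=9 v=2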